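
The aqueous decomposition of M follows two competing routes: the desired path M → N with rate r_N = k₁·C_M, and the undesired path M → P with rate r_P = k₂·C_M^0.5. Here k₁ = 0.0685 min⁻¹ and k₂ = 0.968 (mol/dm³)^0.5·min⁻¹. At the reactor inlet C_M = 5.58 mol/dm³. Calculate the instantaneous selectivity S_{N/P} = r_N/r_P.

S_{N/P} = r_N/r_P = (k₁·C_M)/(k₂·C_M^0.5) = (k₁/k₂)·C_M^0.5.
= (0.0685×5.580) / (0.968×5.580^0.5) = 0.3822/2.287 = 0.167.

0.167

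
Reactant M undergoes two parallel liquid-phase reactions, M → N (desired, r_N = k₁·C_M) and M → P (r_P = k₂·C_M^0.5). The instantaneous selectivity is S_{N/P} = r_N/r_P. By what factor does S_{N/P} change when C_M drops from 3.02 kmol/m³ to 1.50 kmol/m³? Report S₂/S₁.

S_{N/P} = (k₁/k₂)·C_M^0.5, so S₂/S₁ = (C_{M,2}/C_{M,1})^0.5.
= (1.50/3.02)^0.5 = (0.4967)^0.5 = 0.705.

0.705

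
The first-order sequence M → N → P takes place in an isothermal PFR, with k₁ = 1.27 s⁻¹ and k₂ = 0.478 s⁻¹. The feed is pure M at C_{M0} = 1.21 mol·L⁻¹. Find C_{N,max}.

For a first-order series the maximum intermediate yield is C_{N,max}/C_{M0} = (k₁/k₂)^[k₂/(k₂−k₁)].
= (1.27/0.478)^(0.478/(0.478−1.27)) = (2.657)^(-0.6035) = 0.5545.
C_{N,max} = 0.5545×1.21 = 0.671 mol·L⁻¹.

0.671 mol·L⁻¹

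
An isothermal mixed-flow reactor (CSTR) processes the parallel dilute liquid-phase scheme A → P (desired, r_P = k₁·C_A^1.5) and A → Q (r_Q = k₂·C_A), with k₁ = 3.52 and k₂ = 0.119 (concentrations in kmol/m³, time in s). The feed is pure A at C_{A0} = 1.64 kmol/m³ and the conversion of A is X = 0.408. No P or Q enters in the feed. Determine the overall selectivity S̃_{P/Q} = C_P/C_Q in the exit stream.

Exit C_A = C_{A0}(1−X) = 1.64×0.592 = 0.9709 kmol/m³.
Rates in a CSTR are evaluated at the outlet concentration: r_P = 3.52×0.9709^1.5 = 3.367, r_Q = 0.119×0.9709 = 0.1155.
Overall selectivity = C_P/C_Q = r_Pτ/(r_Qτ) = r_P/r_Q = 29.1.

29.1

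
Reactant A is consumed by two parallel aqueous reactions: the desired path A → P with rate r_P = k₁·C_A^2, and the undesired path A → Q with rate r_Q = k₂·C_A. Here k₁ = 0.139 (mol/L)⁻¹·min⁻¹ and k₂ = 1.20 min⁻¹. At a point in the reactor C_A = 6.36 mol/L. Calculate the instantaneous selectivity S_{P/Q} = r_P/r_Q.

S_{P/Q} = r_P/r_Q = (k₁·C_A^2)/(k₂·C_A) = (k₁/k₂)·C_A.
= (0.139×6.360^2) / (1.20×6.360) = 5.622/7.632 = 0.737.

0.737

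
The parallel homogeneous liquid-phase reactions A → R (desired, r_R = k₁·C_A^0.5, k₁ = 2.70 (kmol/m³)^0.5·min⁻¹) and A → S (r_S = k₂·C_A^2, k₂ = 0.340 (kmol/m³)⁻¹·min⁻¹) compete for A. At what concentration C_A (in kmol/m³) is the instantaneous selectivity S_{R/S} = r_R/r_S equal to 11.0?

0.805 kmol/m³

S_{R/S} = (k₁/k₂)·C_A^-1.5 ⇒ C_A = (S·k₂/k₁)^(1/(-1.5)).
= (11.0×0.340/2.70)^(-0.6667) = (1.385)^(-0.6667) = 0.805 kmol/m³.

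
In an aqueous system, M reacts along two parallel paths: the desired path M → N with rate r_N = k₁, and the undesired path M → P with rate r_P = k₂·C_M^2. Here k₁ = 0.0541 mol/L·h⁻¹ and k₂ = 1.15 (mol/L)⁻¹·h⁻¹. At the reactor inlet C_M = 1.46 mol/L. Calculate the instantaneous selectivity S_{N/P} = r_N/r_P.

S_{N/P} = r_N/r_P = (k₁)/(k₂·C_M^2) = (k₁/k₂)·C_M^-2.
= (0.0541) / (1.15×1.460^2) = 0.05410/2.451 = 0.0221.

0.0221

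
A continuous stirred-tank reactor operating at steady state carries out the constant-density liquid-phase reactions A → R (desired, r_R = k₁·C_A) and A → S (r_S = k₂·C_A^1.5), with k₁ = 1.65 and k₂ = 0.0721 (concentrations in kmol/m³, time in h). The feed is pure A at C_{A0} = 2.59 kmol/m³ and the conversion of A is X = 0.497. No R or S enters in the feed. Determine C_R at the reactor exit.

1.23 kmol/m³

Exit C_A = C_{A0}(1−X) = 2.59×0.503 = 1.303 kmol/m³.
A CSTR operates uniformly at the exit composition, giving r_R = 2.150 and r_S = 0.1072 (each k·C_A^n at C_A = 1.303).
Fraction of consumed A going to R: r_R/(r_R+r_S) = 0.9525.
C_R = 0.9525·C_{A0}·X = 0.9525×2.59×0.497 = 1.23 kmol/m³.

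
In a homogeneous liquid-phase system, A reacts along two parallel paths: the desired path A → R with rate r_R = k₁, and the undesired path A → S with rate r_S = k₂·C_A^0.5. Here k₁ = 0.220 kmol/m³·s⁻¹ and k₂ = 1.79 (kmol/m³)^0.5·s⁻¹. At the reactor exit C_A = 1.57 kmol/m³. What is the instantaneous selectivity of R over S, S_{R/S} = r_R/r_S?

S_{R/S} = r_R/r_S = (k₁)/(k₂·C_A^0.5) = (k₁/k₂)·C_A^-0.5.
= (0.220) / (1.79×1.570^0.5) = 0.2200/2.243 = 0.0981.
The undesired path is higher order in A, so low C_A (CSTR or dilute feed) favours R.

0.0981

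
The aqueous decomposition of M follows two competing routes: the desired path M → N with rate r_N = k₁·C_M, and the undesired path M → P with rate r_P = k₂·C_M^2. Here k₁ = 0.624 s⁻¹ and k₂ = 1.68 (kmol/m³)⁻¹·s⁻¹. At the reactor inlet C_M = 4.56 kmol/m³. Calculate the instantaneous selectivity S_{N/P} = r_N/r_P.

0.0815

S_{N/P} = r_N/r_P = (k₁·C_M)/(k₂·C_M^2) = (k₁/k₂)·C_M⁻¹.
= (0.624×4.560) / (1.68×4.560^2) = 2.845/34.93 = 0.0815.
The undesired path is higher order in M, so low C_M (CSTR or dilute feed) favours N.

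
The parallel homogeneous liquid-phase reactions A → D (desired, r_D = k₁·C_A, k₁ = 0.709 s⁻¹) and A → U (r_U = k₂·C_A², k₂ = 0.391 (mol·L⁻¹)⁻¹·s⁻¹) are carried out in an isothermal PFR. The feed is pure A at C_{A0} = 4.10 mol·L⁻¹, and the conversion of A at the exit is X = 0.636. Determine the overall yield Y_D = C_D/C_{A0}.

C_A = C_{A0}(1−X) = 1.492 mol·L⁻¹.
Along a PFR/batch, dC_D/dC_A = −r_D/(r_D+r_U) = −k₁/(k₁+k₂·C_A).
Integrating from C_{A0} to C_A: C_D = (0.709/0.391)·ln[(0.709+0.391·4.10)/(0.709+0.391·1.49)] = 1.813·ln(2.312/1.293) = 1.055 mol·L⁻¹.
Y_D = C_D/C_{A0} = 1.055/4.10 = 0.257.

0.257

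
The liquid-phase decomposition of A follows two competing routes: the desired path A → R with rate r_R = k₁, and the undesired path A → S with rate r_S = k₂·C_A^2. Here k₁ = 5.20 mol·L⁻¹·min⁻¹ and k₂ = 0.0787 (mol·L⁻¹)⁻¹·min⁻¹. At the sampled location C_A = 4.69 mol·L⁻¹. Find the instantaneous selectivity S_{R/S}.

S_{R/S} = r_R/r_S = (k₁)/(k₂·C_A^2) = (k₁/k₂)·C_A^-2.
= (5.20) / (0.0787×4.690^2) = 5.200/1.731 = 3.00.
The undesired path is higher order in A, so low C_A (CSTR or dilute feed) favours R.

3.00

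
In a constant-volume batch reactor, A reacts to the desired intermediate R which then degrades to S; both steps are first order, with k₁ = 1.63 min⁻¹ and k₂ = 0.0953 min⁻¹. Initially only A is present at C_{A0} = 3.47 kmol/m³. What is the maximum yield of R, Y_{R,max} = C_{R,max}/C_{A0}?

For a first-order series the maximum intermediate yield is C_{R,max}/C_{A0} = (k₁/k₂)^[k₂/(k₂−k₁)].
= (1.63/0.0953)^(0.0953/(0.0953−1.63)) = (17.10)^(-0.06210) = 0.8384.

0.838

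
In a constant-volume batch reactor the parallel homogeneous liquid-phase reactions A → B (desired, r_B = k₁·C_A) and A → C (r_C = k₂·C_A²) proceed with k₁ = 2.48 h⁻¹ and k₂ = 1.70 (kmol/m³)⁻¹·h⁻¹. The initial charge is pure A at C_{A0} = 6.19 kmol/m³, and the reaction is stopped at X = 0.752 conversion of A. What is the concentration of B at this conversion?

1.37 kmol/m³

C_A = C_{A0}(1−X) = 1.535 kmol/m³.
Along a PFR/batch, dC_B/dC_A = −r_B/(r_B+r_C) = −k₁/(k₁+k₂·C_A).
Integrating from C_{A0} to C_A: C_B = (2.48/1.70)·ln[(2.48+1.70·6.19)/(2.48+1.70·1.54)] = 1.459·ln(13.00/5.090) = 1.368 kmol/m³.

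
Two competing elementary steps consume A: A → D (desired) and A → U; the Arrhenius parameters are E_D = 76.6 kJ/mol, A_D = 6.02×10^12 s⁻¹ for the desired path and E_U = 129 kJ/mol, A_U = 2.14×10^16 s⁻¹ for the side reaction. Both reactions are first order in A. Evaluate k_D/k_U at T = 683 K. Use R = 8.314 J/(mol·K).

With equal orders, S_{D/U} = k_D/k_U = (A_D/A_U)·exp[(E_U−E_D)/(RT)].
(E_U−E_D)/(RT) = (129−76.6)×10³/(8.314×683) = 52400/5678 = 9.228.
k_D/k_U = (6.02×10^12/2.14×10^16)·exp(9.228) = 2.813×10^-4 × 10177 = 2.86.
Since E_D < E_U, lowering the temperature improves selectivity toward D.

2.86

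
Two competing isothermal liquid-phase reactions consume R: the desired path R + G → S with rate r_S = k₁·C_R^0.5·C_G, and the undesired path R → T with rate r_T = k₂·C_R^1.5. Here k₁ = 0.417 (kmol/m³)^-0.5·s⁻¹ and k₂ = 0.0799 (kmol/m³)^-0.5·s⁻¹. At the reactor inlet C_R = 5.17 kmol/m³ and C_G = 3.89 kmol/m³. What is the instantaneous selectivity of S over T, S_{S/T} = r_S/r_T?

S_{S/T} = r_S/r_T = (k₁·C_R^0.5·C_G)/(k₂·C_R^1.5) = (k₁/k₂)·C_R⁻¹·C_G.
= (0.417×5.170^0.5×3.890) / (0.0799×5.170^1.5) = 3.688/0.9393 = 3.93.
The undesired path is higher order in R, so low C_R (CSTR or dilute feed) favours S.

3.93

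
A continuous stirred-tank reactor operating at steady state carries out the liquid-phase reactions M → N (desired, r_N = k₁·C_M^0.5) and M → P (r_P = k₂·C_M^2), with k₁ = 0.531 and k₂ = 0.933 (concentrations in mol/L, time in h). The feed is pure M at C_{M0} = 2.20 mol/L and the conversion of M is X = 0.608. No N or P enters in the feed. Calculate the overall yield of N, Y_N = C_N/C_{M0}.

Exit C_M = C_{M0}(1−X) = 2.20×0.392 = 0.8624 mol/L.
Rates in a CSTR are evaluated at the outlet concentration: r_N = 0.531×0.8624^0.5 = 0.4931, r_P = 0.933×0.8624^2 = 0.6939.
Fraction of consumed M going to N: r_N/(r_N+r_P) = 0.4154.
C_N = 0.4154·C_{M0}·X = 0.4154×2.20×0.608 = 0.556 mol/L; Y_N = C_N/C_{M0} = 0.253.

0.253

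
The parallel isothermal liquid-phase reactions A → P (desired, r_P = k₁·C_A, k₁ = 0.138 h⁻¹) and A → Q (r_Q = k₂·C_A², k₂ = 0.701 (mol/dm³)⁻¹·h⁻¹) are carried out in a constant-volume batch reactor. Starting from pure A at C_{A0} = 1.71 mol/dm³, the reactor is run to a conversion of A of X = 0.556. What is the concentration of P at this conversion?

C_A = C_{A0}(1−X) = 0.7592 mol/dm³.
Along a PFR/batch, dC_P/dC_A = −r_P/(r_P+r_Q) = −k₁/(k₁+k₂·C_A).
Integrating from C_{A0} to C_A: C_P = (0.138/0.701)·ln[(0.138+0.701·1.71)/(0.138+0.701·0.759)] = 0.1969·ln(1.337/0.6702) = 0.1359 mol/dm³.

0.136 mol/dm³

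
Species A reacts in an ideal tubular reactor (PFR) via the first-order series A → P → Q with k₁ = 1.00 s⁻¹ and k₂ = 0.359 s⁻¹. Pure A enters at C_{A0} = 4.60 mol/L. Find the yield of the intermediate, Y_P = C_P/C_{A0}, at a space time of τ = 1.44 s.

0.561

Solving the coupled first-order balances gives C_P(τ) = [k₁/(k₂−k₁)]·C_{A0}·(e^(−k₁τ) − e^(−k₂τ)).
e^(−k₁τ) = e^(−1.00×1.44) = e^(−1.440) = 0.2369; e^(−k₂τ) = e^(−0.5170) = 0.5963.
C_P = 1.00×4.60/(0.359−1.00) × (0.2369−0.5963) = (-7.176)×(-0.3594) = 2.579 mol/L.
Y_P = C_P/C_{A0} = 2.579/4.60 = 0.561.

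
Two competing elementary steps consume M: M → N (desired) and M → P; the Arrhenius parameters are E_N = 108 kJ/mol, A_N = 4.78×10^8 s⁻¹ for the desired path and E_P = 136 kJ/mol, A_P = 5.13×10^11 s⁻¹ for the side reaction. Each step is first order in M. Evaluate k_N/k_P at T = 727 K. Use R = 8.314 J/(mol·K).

0.0958

With equal orders, S_{N/P} = k_N/k_P = (A_N/A_P)·exp[(E_P−E_N)/(RT)].
(E_P−E_N)/(RT) = (136−108)×10³/(8.314×727) = 28000/6044 = 4.632.
k_N/k_P = (4.78×10^8/5.13×10^11)·exp(4.632) = 9.318×10^-4 × 102.8 = 0.0958.
Since E_N < E_P, lowering the temperature improves selectivity toward N.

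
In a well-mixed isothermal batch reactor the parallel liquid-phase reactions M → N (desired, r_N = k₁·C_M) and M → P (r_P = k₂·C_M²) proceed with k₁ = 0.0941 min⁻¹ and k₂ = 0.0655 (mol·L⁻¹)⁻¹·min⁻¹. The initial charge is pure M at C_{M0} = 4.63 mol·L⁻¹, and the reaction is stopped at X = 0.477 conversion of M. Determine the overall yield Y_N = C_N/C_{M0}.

C_M = C_{M0}(1−X) = 2.421 mol·L⁻¹.
Along a PFR/batch, dC_N/dC_M = −r_N/(r_N+r_P) = −k₁/(k₁+k₂·C_M).
Integrating from C_{M0} to C_M: C_N = (0.0941/0.0655)·ln[(0.0941+0.0655·4.63)/(0.0941+0.0655·2.42)] = 1.437·ln(0.3974/0.2527) = 0.6503 mol·L⁻¹.
Y_N = C_N/C_{M0} = 0.6503/4.63 = 0.140.

0.140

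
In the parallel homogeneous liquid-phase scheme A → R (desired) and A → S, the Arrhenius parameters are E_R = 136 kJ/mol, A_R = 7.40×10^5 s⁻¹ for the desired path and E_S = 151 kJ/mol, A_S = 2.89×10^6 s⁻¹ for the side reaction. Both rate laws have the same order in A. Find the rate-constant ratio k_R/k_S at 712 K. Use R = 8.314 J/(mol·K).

3.23

Since both paths have the same order in A, the concentration cancels and S_{R/S} = k_R/k_S = (A_R/A_S)·exp[(E_S−E_R)/(RT)].
(E_S−E_R)/(RT) = (151−136)×10³/(8.314×712) = 15000/5920 = 2.534.
k_R/k_S = (7.40×10^5/2.89×10^6)·exp(2.534) = 0.2561 × 12.60 = 3.23.
Since E_R < E_S, lowering the temperature improves selectivity toward R.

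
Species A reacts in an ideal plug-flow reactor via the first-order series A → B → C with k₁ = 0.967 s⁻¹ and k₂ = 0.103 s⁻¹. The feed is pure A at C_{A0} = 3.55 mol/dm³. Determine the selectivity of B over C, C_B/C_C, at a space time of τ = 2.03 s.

6.91

For first-order series with pure A initially, C_B(τ) = k₁C_{A0}/(k₂−k₁)·(e^(−k₁τ) − e^(−k₂τ)).
e^(−k₁τ) = e^(−0.967×2.03) = e^(−1.963) = 0.1404; e^(−k₂τ) = e^(−0.2091) = 0.8113.
C_B = 0.967×3.55/(0.103−0.967) × (0.1404−0.8113) = (-3.973)×(-0.6709) = 2.666 mol/dm³.
C_A = C_{A0}e^(−k₁τ) = 0.4985 mol/dm³, so C_C = C_{A0}−C_A−C_B = 0.3859 mol/dm³; C_B/C_C = 6.91.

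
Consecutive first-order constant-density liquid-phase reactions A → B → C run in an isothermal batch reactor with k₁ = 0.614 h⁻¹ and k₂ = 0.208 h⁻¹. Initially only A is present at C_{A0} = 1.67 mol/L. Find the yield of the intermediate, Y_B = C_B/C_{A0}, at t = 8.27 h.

For first-order series with pure A initially, C_B(t) = k₁C_{A0}/(k₂−k₁)·(e^(−k₁t) − e^(−k₂t)).
e^(−k₁t) = e^(−0.614×8.27) = e^(−5.078) = 0.006234; e^(−k₂t) = e^(−1.720) = 0.1790.
C_B = 0.614×1.67/(0.208−0.614) × (0.006234−0.1790) = (-2.526)×(-0.1728) = 0.4364 mol/L.
Y_B = C_B/C_{A0} = 0.4364/1.67 = 0.261.

0.261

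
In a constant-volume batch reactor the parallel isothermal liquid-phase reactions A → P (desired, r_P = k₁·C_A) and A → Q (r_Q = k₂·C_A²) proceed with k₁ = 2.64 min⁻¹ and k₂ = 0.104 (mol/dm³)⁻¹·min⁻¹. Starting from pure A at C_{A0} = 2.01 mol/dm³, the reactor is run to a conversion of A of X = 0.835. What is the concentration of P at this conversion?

1.60 mol/dm³

C_A = C_{A0}(1−X) = 0.3317 mol/dm³.
Along a PFR/batch, dC_P/dC_A = −r_P/(r_P+r_Q) = −k₁/(k₁+k₂·C_A).
Integrating from C_{A0} to C_A: C_P = (2.64/0.104)·ln[(2.64+0.104·2.01)/(2.64+0.104·0.332)] = 25.38·ln(2.849/2.674) = 1.605 mol/dm³.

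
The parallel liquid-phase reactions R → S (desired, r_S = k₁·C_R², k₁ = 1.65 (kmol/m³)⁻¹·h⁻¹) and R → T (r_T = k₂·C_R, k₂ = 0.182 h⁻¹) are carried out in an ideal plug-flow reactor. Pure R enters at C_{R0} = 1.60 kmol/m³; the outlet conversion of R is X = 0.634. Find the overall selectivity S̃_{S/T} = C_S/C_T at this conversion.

9.23

C_R = C_{R0}(1−X) = 0.5856 kmol/m³.
Along a PFR/batch, dC_T/dC_R = −r_T/(r_S+r_T) = −k₂/(k₂+k₁·C_R).
Integrating from C_{R0} to C_R: C_T = (0.182/1.65)·ln[(0.182+1.65·1.60)/(0.182+1.65·0.586)] = 0.1103·ln(2.822/1.148) = 0.09919 kmol/m³.
Then C_S = (C_{R0}−C_R) − C_T = 1.014 − 0.09919 = 0.9152 kmol/m³.
S̃_{S/T} = C_S/C_T = 0.9152/0.09919 = 9.23.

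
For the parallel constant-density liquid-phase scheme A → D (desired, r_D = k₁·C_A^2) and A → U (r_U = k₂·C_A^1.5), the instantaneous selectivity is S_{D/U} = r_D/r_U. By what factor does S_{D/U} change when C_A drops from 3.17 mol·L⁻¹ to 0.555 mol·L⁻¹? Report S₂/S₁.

S_{D/U} = (k₁/k₂)·C_A^0.5, so S₂/S₁ = (C_{A,2}/C_{A,1})^0.5.
= (0.555/3.17)^0.5 = (0.1751)^0.5 = 0.418.
Selectivity toward D falls as C_A falls — high-concentration operation is favoured.

0.418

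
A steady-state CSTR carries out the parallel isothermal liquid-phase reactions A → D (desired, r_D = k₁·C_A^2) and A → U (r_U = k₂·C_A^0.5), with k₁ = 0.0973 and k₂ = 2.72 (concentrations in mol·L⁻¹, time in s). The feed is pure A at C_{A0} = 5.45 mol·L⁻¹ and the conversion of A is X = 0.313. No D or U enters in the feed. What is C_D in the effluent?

0.351 mol·L⁻¹

Exit C_A = C_{A0}(1−X) = 5.45×0.687 = 3.744 mol·L⁻¹.
A CSTR operates uniformly at the exit composition, giving r_D = 1.364 and r_U = 5.263 (each k·C_A^n at C_A = 3.744).
Fraction of consumed A going to D: r_D/(r_D+r_U) = 0.2058.
C_D = 0.2058·C_{A0}·X = 0.2058×5.45×0.313 = 0.351 mol·L⁻¹.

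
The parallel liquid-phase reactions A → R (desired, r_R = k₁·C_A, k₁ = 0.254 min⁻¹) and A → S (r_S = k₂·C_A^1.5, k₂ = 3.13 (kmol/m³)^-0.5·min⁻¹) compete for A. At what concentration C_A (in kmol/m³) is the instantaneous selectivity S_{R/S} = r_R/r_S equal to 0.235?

0.119 kmol/m³

S_{R/S} = (k₁/k₂)·C_A^-0.5 ⇒ C_A = (S·k₂/k₁)^(-2).
= (0.235×3.13/0.254)^(-2) = (2.896)^(-2) = 0.119 kmol/m³.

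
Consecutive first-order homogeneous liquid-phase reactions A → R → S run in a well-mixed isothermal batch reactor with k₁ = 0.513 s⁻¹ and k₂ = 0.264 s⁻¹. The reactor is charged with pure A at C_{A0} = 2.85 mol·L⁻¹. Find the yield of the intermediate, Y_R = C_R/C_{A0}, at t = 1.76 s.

Solving the coupled first-order balances gives C_R(t) = [k₁/(k₂−k₁)]·C_{A0}·(e^(−k₁t) − e^(−k₂t)).
e^(−k₁t) = e^(−0.513×1.76) = e^(−0.9029) = 0.4054; e^(−k₂t) = e^(−0.4646) = 0.6284.
C_R = 0.513×2.85/(0.264−0.513) × (0.4054−0.6284) = (-5.872)×(-0.2230) = 1.309 mol·L⁻¹.
Y_R = C_R/C_{A0} = 1.309/2.85 = 0.459.

0.459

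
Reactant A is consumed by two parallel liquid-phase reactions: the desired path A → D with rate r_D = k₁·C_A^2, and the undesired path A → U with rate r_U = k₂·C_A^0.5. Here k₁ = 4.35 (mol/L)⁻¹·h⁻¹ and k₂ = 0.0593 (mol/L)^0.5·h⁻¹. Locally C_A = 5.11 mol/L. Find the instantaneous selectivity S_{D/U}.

847

S_{D/U} = r_D/r_U = (k₁·C_A^2)/(k₂·C_A^0.5) = (k₁/k₂)·C_A^1.5.
= (4.35×5.110^2) / (0.0593×5.110^0.5) = 113.6/0.1340 = 847.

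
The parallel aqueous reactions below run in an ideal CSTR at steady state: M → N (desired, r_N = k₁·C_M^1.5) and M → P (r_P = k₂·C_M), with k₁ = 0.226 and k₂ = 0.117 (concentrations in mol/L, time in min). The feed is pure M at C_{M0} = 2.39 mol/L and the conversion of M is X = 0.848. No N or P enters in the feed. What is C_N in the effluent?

Exit C_M = C_{M0}(1−X) = 2.39×0.152 = 0.3633 mol/L.
In a CSTR the entire volume is at exit conditions, so r_N = 0.226×0.3633^1.5 = 0.04948 and r_P = 0.117×0.3633 = 0.04250.
Fraction of consumed M going to N: r_N/(r_N+r_P) = 0.5379.
C_N = 0.5379·C_{M0}·X = 0.5379×2.39×0.848 = 1.09 mol/L.

1.09 mol/L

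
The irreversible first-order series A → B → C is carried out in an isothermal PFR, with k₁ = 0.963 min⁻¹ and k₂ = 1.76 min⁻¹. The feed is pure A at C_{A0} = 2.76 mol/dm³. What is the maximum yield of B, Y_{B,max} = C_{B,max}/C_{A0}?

0.264

Evaluating C_B at τ_opt = ln(k₂/k₁)/(k₂−k₁) gives C_{B,max}/C_{A0} = (k₁/k₂)^[k₂/(k₂−k₁)].
= (0.963/1.76)^(1.76/(1.76−0.963)) = (0.5472)^(2.208) = 0.2640.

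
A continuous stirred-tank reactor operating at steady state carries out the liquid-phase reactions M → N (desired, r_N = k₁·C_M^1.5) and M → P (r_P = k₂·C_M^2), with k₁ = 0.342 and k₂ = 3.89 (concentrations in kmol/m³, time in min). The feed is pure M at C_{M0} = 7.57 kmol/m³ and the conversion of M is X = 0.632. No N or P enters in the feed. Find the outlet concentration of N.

0.239 kmol/m³

Exit C_M = C_{M0}(1−X) = 7.57×0.368 = 2.786 kmol/m³.
Rates in a CSTR are evaluated at the outlet concentration: r_N = 0.342×2.786^1.5 = 1.590, r_P = 3.89×2.786^2 = 30.19.
Fraction of consumed M going to N: r_N/(r_N+r_P) = 0.05004.
C_N = 0.05004·C_{M0}·X = 0.05004×7.57×0.632 = 0.239 kmol/m³.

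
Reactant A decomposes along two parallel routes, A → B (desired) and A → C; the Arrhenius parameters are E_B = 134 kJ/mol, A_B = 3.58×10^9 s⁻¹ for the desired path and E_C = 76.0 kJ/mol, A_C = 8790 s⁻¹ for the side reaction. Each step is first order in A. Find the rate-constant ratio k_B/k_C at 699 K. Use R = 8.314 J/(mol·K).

18.9

k_B/k_C = (A_B/A_C)·exp[−(E_B−E_C)/(RT)] = (A_B/A_C)·exp[(E_C−E_B)/(RT)].
(E_C−E_B)/(RT) = (76.0−134)×10³/(8.314×699) = -58000/5811 = -9.980.
k_B/k_C = (3.58×10^9/8790)·exp(-9.980) = 4.073×10^5 × 4.631×10^-5 = 18.9.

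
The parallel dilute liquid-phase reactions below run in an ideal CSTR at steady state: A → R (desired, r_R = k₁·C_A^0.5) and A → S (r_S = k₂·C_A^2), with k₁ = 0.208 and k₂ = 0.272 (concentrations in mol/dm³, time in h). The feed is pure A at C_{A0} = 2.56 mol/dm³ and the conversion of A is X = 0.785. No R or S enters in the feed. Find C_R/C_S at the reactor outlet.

Exit C_A = C_{A0}(1−X) = 2.56×0.215 = 0.5504 mol/dm³.
A CSTR operates uniformly at the exit composition, giving r_R = 0.1543 and r_S = 0.08240 (each k·C_A^n at C_A = 0.5504).
Overall selectivity = C_R/C_S = r_Rτ/(r_Sτ) = r_R/r_S = 1.87.

1.87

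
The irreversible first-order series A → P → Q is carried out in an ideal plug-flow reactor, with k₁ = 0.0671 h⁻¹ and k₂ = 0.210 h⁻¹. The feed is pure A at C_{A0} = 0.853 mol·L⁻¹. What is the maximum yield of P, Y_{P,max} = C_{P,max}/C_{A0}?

For a first-order series the maximum intermediate yield is C_{P,max}/C_{A0} = (k₁/k₂)^[k₂/(k₂−k₁)].
= (0.0671/0.210)^(0.210/(0.210−0.0671)) = (0.3195)^(1.470) = 0.1870.

0.187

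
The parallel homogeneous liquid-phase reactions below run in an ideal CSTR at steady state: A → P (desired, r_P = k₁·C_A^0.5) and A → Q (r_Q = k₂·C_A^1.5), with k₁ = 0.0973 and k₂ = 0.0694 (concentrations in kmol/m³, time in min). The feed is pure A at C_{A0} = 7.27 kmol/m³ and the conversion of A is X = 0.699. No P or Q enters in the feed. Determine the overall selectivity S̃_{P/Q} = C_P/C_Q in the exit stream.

Exit C_A = C_{A0}(1−X) = 7.27×0.301 = 2.188 kmol/m³.
Rates in a CSTR are evaluated at the outlet concentration: r_P = 0.0973×2.188^0.5 = 0.1439, r_Q = 0.0694×2.188^1.5 = 0.2247.
Overall selectivity = C_P/C_Q = r_Pτ/(r_Qτ) = r_P/r_Q = 0.641.

0.641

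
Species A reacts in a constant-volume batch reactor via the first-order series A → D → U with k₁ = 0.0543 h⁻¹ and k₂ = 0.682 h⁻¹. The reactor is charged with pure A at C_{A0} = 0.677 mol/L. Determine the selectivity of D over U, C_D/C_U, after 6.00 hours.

For first-order series with pure A initially, C_D(t) = k₁C_{A0}/(k₂−k₁)·(e^(−k₁t) − e^(−k₂t)).
e^(−k₁t) = e^(−0.0543×6.00) = e^(−0.3258) = 0.7219; e^(−k₂t) = e^(−4.092) = 0.01671.
C_D = 0.0543×0.677/(0.682−0.0543) × (0.7219−0.01671) = 0.05856×0.7052 = 0.04130 mol/L.
C_A = C_{A0}e^(−k₁t) = 0.4888 mol/L, so C_U = C_{A0}−C_A−C_D = 0.1469 mol/L; C_D/C_U = 0.281.

0.281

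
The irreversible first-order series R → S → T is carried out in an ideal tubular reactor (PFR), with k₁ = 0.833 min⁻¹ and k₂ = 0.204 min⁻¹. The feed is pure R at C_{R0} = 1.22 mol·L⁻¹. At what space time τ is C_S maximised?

2.24 min

For first-order series the maximum of C_S occurs at τ_opt = ln(k₂/k₁)/(k₂−k₁).
= ln(0.204/0.833)/(0.204−0.833) = ln(0.2449)/-0.6290 = -1.407/-0.6290 = 2.24 min.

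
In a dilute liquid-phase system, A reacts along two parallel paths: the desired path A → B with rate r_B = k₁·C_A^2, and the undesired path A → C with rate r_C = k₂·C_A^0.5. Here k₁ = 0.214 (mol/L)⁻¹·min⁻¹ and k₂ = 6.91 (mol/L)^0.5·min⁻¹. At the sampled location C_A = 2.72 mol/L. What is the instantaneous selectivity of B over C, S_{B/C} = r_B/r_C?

S_{B/C} = r_B/r_C = (k₁·C_A^2)/(k₂·C_A^0.5) = (k₁/k₂)·C_A^1.5.
= (0.214×2.720^2) / (6.91×2.720^0.5) = 1.583/11.40 = 0.139.
Since the desired path is higher order in A, keeping C_A high (PFR or concentrated feed) favours B.

0.139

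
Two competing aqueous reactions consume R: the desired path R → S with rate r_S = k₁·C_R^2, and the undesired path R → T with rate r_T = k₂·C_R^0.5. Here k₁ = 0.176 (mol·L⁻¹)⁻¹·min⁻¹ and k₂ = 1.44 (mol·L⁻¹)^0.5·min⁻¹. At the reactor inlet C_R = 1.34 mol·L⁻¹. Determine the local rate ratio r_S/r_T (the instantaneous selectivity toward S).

S_{S/T} = r_S/r_T = (k₁·C_R^2)/(k₂·C_R^0.5) = (k₁/k₂)·C_R^1.5.
= (0.176×1.340^2) / (1.44×1.340^0.5) = 0.3160/1.667 = 0.190.
Since the desired path is higher order in R, keeping C_R high (PFR or concentrated feed) favours S.

0.190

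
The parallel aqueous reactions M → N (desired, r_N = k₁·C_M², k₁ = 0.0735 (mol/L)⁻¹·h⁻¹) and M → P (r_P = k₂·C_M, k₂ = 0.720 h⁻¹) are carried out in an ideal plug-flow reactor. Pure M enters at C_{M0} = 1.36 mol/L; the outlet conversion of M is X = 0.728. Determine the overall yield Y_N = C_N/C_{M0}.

C_M = C_{M0}(1−X) = 0.3699 mol/L.
Along a PFR/batch, dC_P/dC_M = −r_P/(r_N+r_P) = −k₂/(k₂+k₁·C_M).
Integrating from C_{M0} to C_M: C_P = (0.720/0.0735)·ln[(0.720+0.0735·1.36)/(0.720+0.0735·0.370)] = 9.796·ln(0.8200/0.7472) = 0.9104 mol/L.
Then C_N = (C_{M0}−C_M) − C_P = 0.9901 − 0.9104 = 0.07967 mol/L.
Y_N = C_N/C_{M0} = 0.07967/1.36 = 0.0586.

0.0586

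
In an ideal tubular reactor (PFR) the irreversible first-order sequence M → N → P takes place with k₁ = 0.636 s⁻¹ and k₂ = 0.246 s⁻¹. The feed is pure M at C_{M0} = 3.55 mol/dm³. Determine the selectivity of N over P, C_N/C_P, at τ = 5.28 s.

0.673

Solving the coupled first-order balances gives C_N(τ) = [k₁/(k₂−k₁)]·C_{M0}·(e^(−k₁τ) − e^(−k₂τ)).
e^(−k₁τ) = e^(−0.636×5.28) = e^(−3.358) = 0.03480; e^(−k₂τ) = e^(−1.299) = 0.2728.
C_N = 0.636×3.55/(0.246−0.636) × (0.03480−0.2728) = (-5.789)×(-0.2380) = 1.378 mol/dm³.
C_M = C_{M0}e^(−k₁τ) = 0.1235 mol/dm³, so C_P = C_{M0}−C_M−C_N = 2.048 mol/dm³; C_N/C_P = 0.673.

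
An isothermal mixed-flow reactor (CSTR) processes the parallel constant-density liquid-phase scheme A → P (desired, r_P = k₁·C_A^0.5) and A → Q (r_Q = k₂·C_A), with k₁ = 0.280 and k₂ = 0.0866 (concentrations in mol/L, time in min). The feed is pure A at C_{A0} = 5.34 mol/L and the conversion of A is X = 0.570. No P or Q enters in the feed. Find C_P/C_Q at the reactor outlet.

2.13

Exit C_A = C_{A0}(1−X) = 5.34×0.430 = 2.296 mol/L.
Rates in a CSTR are evaluated at the outlet concentration: r_P = 0.280×2.296^0.5 = 0.4243, r_Q = 0.0866×2.296 = 0.1989.
Overall selectivity = C_P/C_Q = r_Pτ/(r_Qτ) = r_P/r_Q = 2.13.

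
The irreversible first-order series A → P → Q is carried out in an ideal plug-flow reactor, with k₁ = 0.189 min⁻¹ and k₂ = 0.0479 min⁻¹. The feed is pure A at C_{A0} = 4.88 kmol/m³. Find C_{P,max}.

At the optimum, C_{P,max}/C_{A0} = (k₁/k₂)^[k₂/(k₂−k₁)].
= (0.189/0.0479)^(0.0479/(0.0479−0.189)) = (3.946)^(-0.3395) = 0.6275.
C_{P,max} = 0.6275×4.88 = 3.06 kmol/m³.

3.06 kmol/m³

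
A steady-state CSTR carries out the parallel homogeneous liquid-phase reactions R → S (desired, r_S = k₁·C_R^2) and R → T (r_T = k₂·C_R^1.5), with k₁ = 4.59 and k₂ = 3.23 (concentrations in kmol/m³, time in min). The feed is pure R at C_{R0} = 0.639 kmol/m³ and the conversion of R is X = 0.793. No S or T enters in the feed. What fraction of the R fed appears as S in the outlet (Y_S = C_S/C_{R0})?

Exit C_R = C_{R0}(1−X) = 0.639×0.207 = 0.1323 kmol/m³.
In a CSTR the entire volume is at exit conditions, so r_S = 4.59×0.1323^2 = 0.08031 and r_T = 3.23×0.1323^1.5 = 0.1554.
Fraction of consumed R going to S: r_S/(r_S+r_T) = 0.3407.
C_S = 0.3407·C_{R0}·X = 0.3407×0.639×0.793 = 0.173 kmol/m³; Y_S = C_S/C_{R0} = 0.270.

0.270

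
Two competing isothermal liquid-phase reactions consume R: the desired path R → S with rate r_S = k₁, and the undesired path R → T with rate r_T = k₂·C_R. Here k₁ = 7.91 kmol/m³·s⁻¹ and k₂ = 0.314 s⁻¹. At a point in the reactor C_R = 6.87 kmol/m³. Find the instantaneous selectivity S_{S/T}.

3.67

S_{S/T} = r_S/r_T = (k₁)/(k₂·C_R) = (k₁/k₂)·C_R⁻¹.
= (7.91) / (0.314×6.870) = 7.910/2.157 = 3.67.
The undesired path is higher order in R, so low C_R (CSTR or dilute feed) favours S.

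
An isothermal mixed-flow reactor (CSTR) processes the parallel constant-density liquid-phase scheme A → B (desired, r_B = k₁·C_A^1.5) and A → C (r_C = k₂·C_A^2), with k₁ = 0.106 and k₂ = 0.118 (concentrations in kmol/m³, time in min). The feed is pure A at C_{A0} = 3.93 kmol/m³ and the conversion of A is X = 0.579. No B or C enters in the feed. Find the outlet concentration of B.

0.936 kmol/m³

Exit C_A = C_{A0}(1−X) = 3.93×0.421 = 1.655 kmol/m³.
In a CSTR the entire volume is at exit conditions, so r_B = 0.106×1.655^1.5 = 0.2256 and r_C = 0.118×1.655^2 = 0.3230.
Fraction of consumed A going to B: r_B/(r_B+r_C) = 0.4112.
C_B = 0.4112·C_{A0}·X = 0.4112×3.93×0.579 = 0.936 kmol/m³.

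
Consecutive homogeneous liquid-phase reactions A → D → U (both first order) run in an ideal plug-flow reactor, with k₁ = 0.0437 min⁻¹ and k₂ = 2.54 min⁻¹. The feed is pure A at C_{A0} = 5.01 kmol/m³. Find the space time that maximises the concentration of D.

1.63 min

The intermediate peaks when r₁ = r₂, i.e. k₁e^(−k₁τ) = k₂e^(−k₂τ), giving τ_opt = ln(k₂/k₁)/(k₂−k₁).
= ln(2.54/0.0437)/(2.54−0.0437) = ln(58.12)/2.496 = 4.063/2.496 = 1.63 min.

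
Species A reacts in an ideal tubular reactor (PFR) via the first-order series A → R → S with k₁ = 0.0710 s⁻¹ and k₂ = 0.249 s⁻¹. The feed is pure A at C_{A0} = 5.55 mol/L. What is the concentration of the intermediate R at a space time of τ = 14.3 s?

0.739 mol/L

For first-order series with pure A initially, C_R(τ) = k₁C_{A0}/(k₂−k₁)·(e^(−k₁τ) − e^(−k₂τ)).
e^(−k₁τ) = e^(−0.0710×14.3) = e^(−1.015) = 0.3623; e^(−k₂τ) = e^(−3.561) = 0.02842.
C_R = 0.0710×5.55/(0.249−0.0710) × (0.3623−0.02842) = 2.214×0.3339 = 0.7391 mol/L.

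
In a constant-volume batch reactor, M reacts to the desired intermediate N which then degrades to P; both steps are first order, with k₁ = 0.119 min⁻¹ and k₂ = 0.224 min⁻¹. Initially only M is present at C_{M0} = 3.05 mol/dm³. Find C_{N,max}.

0.791 mol/dm³

For a first-order series the maximum intermediate yield is C_{N,max}/C_{M0} = (k₁/k₂)^[k₂/(k₂−k₁)].
= (0.119/0.224)^(0.224/(0.224−0.119)) = (0.5312)^(2.133) = 0.2594.
C_{N,max} = 0.2594×3.05 = 0.791 mol/dm³.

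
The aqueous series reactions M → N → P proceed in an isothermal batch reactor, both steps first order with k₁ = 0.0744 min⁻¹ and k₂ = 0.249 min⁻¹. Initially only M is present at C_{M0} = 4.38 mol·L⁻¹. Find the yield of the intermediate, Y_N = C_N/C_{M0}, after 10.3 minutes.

0.165

Solving the coupled first-order balances gives C_N(t) = [k₁/(k₂−k₁)]·C_{M0}·(e^(−k₁t) − e^(−k₂t)).
e^(−k₁t) = e^(−0.0744×10.3) = e^(−0.7663) = 0.4647; e^(−k₂t) = e^(−2.565) = 0.07694.
C_N = 0.0744×4.38/(0.249−0.0744) × (0.4647−0.07694) = 1.866×0.3878 = 0.7237 mol·L⁻¹.
Y_N = C_N/C_{M0} = 0.7237/4.38 = 0.165.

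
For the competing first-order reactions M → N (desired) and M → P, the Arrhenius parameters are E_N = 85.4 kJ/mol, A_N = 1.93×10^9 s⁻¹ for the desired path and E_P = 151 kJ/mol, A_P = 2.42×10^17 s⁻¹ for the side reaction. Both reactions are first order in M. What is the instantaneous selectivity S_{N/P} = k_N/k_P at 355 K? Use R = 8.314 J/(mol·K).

35.8

k_N/k_P = (A_N/A_P)·exp[−(E_N−E_P)/(RT)] = (A_N/A_P)·exp[(E_P−E_N)/(RT)].
(E_P−E_N)/(RT) = (151−85.4)×10³/(8.314×355) = 65600/2951 = 22.23.
k_N/k_P = (1.93×10^9/2.42×10^17)·exp(22.23) = 7.975×10^-9 × 4.495×10^9 = 35.8.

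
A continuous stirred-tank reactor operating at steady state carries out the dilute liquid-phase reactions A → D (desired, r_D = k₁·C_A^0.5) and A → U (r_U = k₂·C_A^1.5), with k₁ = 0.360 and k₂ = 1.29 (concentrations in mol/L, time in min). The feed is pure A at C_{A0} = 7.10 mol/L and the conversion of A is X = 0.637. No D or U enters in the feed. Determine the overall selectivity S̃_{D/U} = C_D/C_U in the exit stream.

0.108

Exit C_A = C_{A0}(1−X) = 7.10×0.363 = 2.577 mol/L.
In a CSTR the entire volume is at exit conditions, so r_D = 0.360×2.577^0.5 = 0.5779 and r_U = 1.29×2.577^1.5 = 5.337.
Overall selectivity = C_D/C_U = r_Dτ/(r_Uτ) = r_D/r_U = 0.108.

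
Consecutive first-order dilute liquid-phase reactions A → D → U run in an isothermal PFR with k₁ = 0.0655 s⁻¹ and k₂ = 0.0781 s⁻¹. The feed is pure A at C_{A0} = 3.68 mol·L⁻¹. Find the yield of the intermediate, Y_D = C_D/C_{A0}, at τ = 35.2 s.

0.186

Solving the coupled first-order balances gives C_D(τ) = [k₁/(k₂−k₁)]·C_{A0}·(e^(−k₁τ) − e^(−k₂τ)).
e^(−k₁τ) = e^(−0.0655×35.2) = e^(−2.306) = 0.09970; e^(−k₂τ) = e^(−2.749) = 0.06398.
C_D = 0.0655×3.68/(0.0781−0.0655) × (0.09970−0.06398) = 19.13×0.03571 = 0.6832 mol·L⁻¹.
Y_D = C_D/C_{A0} = 0.6832/3.68 = 0.186.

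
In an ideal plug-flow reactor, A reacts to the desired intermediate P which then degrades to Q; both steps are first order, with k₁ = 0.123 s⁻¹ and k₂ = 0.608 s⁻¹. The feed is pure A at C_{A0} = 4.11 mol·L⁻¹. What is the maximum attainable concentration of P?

For a first-order series the maximum intermediate yield is C_{P,max}/C_{A0} = (k₁/k₂)^[k₂/(k₂−k₁)].
= (0.123/0.608)^(0.608/(0.608−0.123)) = (0.2023)^(1.254) = 0.1349.
C_{P,max} = 0.1349×4.11 = 0.554 mol·L⁻¹.

0.554 mol·L⁻¹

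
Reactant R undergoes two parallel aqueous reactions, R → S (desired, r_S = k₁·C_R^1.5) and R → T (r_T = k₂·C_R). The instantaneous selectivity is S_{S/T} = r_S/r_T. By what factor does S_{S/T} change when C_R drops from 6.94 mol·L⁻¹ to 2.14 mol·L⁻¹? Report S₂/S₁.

0.555

S_{S/T} = (k₁/k₂)·C_R^0.5, so S₂/S₁ = (C_{R,2}/C_{R,1})^0.5.
= (2.14/6.94)^0.5 = (0.3084)^0.5 = 0.555.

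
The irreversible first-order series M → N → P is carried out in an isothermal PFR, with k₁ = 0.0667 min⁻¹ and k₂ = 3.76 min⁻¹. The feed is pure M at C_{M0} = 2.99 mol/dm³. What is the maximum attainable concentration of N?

At the optimum, C_{N,max}/C_{M0} = (k₁/k₂)^[k₂/(k₂−k₁)].
= (0.0667/3.76)^(3.76/(3.76−0.0667)) = (0.01774)^(1.018) = 0.01649.
C_{N,max} = 0.01649×2.99 = 0.0493 mol/dm³.

0.0493 mol/dm³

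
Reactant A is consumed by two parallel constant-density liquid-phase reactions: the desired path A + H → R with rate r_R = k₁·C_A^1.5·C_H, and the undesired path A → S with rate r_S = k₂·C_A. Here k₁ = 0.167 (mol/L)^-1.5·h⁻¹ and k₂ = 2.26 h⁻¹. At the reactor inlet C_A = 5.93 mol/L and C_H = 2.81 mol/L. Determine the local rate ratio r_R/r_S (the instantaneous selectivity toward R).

0.506

S_{R/S} = r_R/r_S = (k₁·C_A^1.5·C_H)/(k₂·C_A) = (k₁/k₂)·C_A^0.5·C_H.
= (0.167×5.930^1.5×2.810) / (2.26×5.930) = 6.776/13.40 = 0.506.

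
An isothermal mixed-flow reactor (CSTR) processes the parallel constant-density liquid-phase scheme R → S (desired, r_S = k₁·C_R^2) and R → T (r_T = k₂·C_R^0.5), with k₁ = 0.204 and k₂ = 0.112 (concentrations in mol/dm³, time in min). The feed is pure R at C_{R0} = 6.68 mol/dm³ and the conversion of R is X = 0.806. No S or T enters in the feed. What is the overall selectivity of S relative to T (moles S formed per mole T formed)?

2.69

Exit C_R = C_{R0}(1−X) = 6.68×0.194 = 1.296 mol/dm³.
Rates in a CSTR are evaluated at the outlet concentration: r_S = 0.204×1.296^2 = 0.3426, r_T = 0.112×1.296^0.5 = 0.1275.
Overall selectivity = C_S/C_T = r_Sτ/(r_Tτ) = r_S/r_T = 2.69.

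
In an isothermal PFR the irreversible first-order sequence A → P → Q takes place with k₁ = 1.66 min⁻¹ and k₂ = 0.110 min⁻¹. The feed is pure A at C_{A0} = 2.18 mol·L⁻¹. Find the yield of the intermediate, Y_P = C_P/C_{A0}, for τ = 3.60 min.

0.718

The intermediate concentration in a first-order A→B→C sequence is C_P = k₁C_{A0}(e^(−k₁τ) − e^(−k₂τ))/(k₂−k₁).
e^(−k₁τ) = e^(−1.66×3.60) = e^(−5.976) = 0.002539; e^(−k₂τ) = e^(−0.3960) = 0.6730.
C_P = 1.66×2.18/(0.110−1.66) × (0.002539−0.6730) = (-2.335)×(-0.6705) = 1.565 mol·L⁻¹.
Y_P = C_P/C_{A0} = 1.565/2.18 = 0.718.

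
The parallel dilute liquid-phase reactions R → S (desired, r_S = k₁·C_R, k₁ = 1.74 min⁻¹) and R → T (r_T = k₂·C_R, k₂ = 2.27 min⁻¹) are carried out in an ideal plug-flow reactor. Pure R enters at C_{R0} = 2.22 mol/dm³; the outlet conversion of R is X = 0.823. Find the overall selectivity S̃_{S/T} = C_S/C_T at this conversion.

0.767

C_R = C_{R0}(1−X) = 0.3929 mol/dm³.
Both paths are first order in R, so the instantaneous fraction to S is constant: dC_S/d(−C_R) = k₁/(k₁+k₂) = 0.4339.
C_S = 0.4339·(C_{R0}−C_R) = 0.4339×1.827 = 0.793 mol/dm³.
C_T = (C_{R0}−C_R)−C_S = 1.034 mol/dm³; S̃_{S/T} = 0.7928/1.034 = 0.767.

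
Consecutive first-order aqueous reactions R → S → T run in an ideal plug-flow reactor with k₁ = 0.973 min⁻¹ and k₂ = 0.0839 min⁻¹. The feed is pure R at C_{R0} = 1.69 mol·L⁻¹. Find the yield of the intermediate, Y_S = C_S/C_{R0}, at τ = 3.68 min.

0.773

The intermediate concentration in a first-order A→B→C sequence is C_S = k₁C_{R0}(e^(−k₁τ) − e^(−k₂τ))/(k₂−k₁).
e^(−k₁τ) = e^(−0.973×3.68) = e^(−3.581) = 0.02786; e^(−k₂τ) = e^(−0.3088) = 0.7344.
C_S = 0.973×1.69/(0.0839−0.973) × (0.02786−0.7344) = (-1.849)×(-0.7065) = 1.307 mol·L⁻¹.
Y_S = C_S/C_{R0} = 1.307/1.69 = 0.773.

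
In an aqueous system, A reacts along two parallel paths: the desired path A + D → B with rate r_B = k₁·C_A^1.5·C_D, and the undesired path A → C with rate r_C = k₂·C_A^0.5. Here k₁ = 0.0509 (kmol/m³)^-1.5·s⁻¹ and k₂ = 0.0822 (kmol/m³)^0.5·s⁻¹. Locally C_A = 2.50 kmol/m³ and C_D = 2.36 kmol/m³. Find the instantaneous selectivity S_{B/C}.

3.65

S_{B/C} = r_B/r_C = (k₁·C_A^1.5·C_D)/(k₂·C_A^0.5) = (k₁/k₂)·C_A·C_D.
= (0.0509×2.500^1.5×2.360) / (0.0822×2.500^0.5) = 0.4748/0.1300 = 3.65.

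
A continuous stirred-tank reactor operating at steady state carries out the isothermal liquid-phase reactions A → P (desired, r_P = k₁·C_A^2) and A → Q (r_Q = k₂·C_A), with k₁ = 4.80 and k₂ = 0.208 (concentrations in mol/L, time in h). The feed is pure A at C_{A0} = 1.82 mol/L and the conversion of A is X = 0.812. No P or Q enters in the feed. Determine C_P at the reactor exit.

Exit C_A = C_{A0}(1−X) = 1.82×0.188 = 0.3422 mol/L.
A CSTR operates uniformly at the exit composition, giving r_P = 0.5620 and r_Q = 0.07117 (each k·C_A^n at C_A = 0.3422).
Fraction of consumed A going to P: r_P/(r_P+r_Q) = 0.8876.
C_P = 0.8876·C_{A0}·X = 0.8876×1.82×0.812 = 1.31 mol/L.

1.31 mol/L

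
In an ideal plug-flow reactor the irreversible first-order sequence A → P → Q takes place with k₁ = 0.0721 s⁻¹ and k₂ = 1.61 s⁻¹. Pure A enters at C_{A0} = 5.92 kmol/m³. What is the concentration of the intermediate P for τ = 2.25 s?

For first-order series with pure A initially, C_P(τ) = k₁C_{A0}/(k₂−k₁)·(e^(−k₁τ) − e^(−k₂τ)).
e^(−k₁τ) = e^(−0.0721×2.25) = e^(−0.1622) = 0.8502; e^(−k₂τ) = e^(−3.623) = 0.02672.
C_P = 0.0721×5.92/(1.61−0.0721) × (0.8502−0.02672) = 0.2775×0.8235 = 0.2286 kmol/m³.

0.229 kmol/m³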